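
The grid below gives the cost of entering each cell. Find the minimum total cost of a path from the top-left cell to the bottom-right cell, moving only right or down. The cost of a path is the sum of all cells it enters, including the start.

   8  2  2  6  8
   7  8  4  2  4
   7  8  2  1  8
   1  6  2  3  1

Take r0c0 -> r0c1 -> r0c2 -> r1c2 -> r1c3 -> r2c3 -> r3c3 -> r3c4 for a total of 8 + 2 + 2 + 4 + 2 + 1 + 3 + 1 = 23.
For comparison, the top-then-right route costs 39.

23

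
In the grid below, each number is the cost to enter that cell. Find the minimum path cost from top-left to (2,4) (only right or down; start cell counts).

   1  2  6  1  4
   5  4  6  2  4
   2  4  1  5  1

17

Path r0c0→r0c1→r0c2→r0c3→r1c3→r1c4→r2c4: 1 + 2 + 6 + 1 + 2 + 4 + 1 = 17.
For comparison, the top-then-right route costs 19.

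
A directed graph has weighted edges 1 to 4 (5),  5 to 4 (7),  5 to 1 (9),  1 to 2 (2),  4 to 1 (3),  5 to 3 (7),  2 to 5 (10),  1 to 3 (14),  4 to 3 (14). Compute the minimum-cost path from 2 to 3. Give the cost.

Comparing a few candidate routes:
2→5→1→3: 10 + 9 + 14 = 33
2→5→3: 10 + 7 = 17
2→5→4→3: 10 + 7 + 14 = 31
Shortest: 17.

17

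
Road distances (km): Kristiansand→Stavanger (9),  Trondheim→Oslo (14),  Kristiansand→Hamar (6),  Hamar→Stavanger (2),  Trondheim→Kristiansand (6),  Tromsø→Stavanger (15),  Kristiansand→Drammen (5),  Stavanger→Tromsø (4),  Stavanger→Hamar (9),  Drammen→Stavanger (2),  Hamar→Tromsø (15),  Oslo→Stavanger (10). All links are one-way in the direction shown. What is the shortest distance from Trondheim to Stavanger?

13

A few of the Trondheim→Stavanger routes:
Trondheim -> Kristiansand -> Stavanger: 6 + 9 = 15
Trondheim -> Kristiansand -> Hamar -> Stavanger: 6 + 6 + 2 = 14
Trondheim -> Kristiansand -> Drammen -> Stavanger: 6 + 5 + 2 = 13
The minimum is 13 km.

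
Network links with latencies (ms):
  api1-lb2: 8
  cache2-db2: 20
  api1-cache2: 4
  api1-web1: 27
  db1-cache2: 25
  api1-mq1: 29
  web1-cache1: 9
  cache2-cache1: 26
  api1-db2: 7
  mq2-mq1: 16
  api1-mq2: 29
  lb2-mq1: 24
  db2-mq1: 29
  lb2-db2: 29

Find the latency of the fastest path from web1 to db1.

56

A few of the web1→db1 routes:
web1-cache1-cache2-db1: 9 + 26 + 25 = 60
web1-api1-cache2-db1: 27 + 4 + 25 = 56
web1-api1-db2-cache2-db1: 27 + 7 + 20 + 25 = 79
The minimum is 56 ms.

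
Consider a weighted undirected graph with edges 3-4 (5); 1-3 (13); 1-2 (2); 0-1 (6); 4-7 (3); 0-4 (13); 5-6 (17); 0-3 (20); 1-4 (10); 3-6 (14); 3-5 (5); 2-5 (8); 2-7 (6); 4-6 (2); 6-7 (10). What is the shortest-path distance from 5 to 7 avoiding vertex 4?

14

Checking several routes:
5 - 6 - 7: 17 + 10 = 27
5 - 2 - 7: 8 + 6 = 14
5 - 3 - 1 - 2 - 7: 5 + 13 + 2 + 6 = 26
The minimum is 14.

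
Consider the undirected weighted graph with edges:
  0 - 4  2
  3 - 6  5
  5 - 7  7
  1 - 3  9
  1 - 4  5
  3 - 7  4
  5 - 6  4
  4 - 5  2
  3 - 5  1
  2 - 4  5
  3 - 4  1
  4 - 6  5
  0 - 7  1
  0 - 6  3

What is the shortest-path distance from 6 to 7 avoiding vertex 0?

9

Checking several routes:
6 → 5 → 7: 4 + 7 = 11
6 → 3 → 7: 5 + 4 = 9
6 → 4 → 5 → 3 → 7: 5 + 2 + 1 + 4 = 12
6 → 5 → 4 → 3 → 7: 4 + 2 + 1 + 4 = 11
6 → 5 → 3 → 7: 4 + 1 + 4 = 9
6 → 4 → 3 → 7: 5 + 1 + 4 = 10
Best route has total 9.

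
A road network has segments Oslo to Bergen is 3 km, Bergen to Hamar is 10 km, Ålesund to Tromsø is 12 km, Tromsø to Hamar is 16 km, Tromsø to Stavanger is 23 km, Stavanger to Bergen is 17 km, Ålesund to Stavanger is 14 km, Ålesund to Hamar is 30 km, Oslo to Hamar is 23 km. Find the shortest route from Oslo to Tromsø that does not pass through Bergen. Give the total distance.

Paths from Oslo to Tromsø avoiding Bergen:
Oslo -> Hamar -> Ålesund -> Stavanger -> Tromsø: 23 + 30 + 14 + 23 = 90
Oslo -> Hamar -> Ålesund -> Tromsø: 23 + 30 + 12 = 65
Oslo -> Hamar -> Tromsø: 23 + 16 = 39
Best route has total 39 km.

39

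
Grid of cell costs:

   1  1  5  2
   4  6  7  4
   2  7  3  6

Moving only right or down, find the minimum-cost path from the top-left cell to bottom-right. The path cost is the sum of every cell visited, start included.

Best path: r0c0 r0c1 r0c2 r0c3 r1c3 r2c3
Cost: 1 + 1 + 5 + 2 + 4 + 6 = 19

19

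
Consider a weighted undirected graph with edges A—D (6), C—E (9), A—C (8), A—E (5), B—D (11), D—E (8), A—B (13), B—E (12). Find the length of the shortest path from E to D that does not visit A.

8

Paths from E to D avoiding A:
E - B - D: 12 + 11 = 23
E - D: 8
Best route has total 8.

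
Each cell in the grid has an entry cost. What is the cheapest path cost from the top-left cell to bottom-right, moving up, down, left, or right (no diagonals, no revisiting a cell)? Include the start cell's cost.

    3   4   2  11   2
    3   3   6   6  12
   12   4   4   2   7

Cheapest: (0,0)→(1,0)→(1,1)→(2,1)→(2,2)→(2,3)→(2,4)
  3 + 3 + 3 + 4 + 4 + 2 + 7 = 26

26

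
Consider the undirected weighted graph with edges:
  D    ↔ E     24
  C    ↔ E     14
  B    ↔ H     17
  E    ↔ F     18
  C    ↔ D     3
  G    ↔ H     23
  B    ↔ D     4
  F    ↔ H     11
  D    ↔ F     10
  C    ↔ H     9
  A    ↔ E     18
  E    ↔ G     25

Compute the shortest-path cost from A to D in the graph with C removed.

42

Comparing a few candidate routes:
A→E→F→H→B→D: 18 + 18 + 11 + 17 + 4 = 68
A→E→D: 18 + 24 = 42
A→E→F→D: 18 + 18 + 10 = 46
Best route has total 42.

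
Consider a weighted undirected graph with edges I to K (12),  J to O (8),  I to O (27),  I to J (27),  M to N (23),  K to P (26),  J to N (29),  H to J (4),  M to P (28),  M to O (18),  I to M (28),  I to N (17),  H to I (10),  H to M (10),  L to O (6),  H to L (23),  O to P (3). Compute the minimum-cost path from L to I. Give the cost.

28

Some routes from L to I:
L -> H -> I: 23 + 10 = 33
L -> O -> J -> I: 6 + 8 + 27 = 41
L -> O -> I: 6 + 27 = 33
L -> O -> J -> H -> I: 6 + 8 + 4 + 10 = 28
The minimum is 28.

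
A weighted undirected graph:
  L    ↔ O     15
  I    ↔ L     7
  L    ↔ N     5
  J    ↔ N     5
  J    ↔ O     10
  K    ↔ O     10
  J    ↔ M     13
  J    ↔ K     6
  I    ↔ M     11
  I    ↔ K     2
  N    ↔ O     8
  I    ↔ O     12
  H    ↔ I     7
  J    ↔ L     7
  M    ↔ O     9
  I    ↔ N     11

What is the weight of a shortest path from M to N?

Checking several routes:
M -> J -> N: 13 + 5 = 18
M -> O -> N: 9 + 8 = 17
M -> I -> N: 11 + 11 = 22
Shortest: 17.

17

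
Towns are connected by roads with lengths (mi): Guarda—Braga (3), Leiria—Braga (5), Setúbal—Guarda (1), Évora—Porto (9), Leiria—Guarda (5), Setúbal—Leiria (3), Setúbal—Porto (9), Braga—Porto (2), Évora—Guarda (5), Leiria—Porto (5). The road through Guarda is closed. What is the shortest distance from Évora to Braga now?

11

Routes from Évora to Braga avoiding Guarda:
Évora-Porto-Setúbal-Leiria-Braga: 9 + 9 + 3 + 5 = 26
Évora-Porto-Braga: 9 + 2 = 11
Évora-Porto-Leiria-Braga: 9 + 5 + 5 = 19
Best route has total 11 mi.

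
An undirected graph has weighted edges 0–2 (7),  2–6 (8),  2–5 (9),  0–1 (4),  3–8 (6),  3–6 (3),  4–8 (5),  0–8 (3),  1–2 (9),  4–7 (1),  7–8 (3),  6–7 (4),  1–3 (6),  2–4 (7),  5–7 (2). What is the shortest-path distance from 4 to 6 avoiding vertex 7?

Comparing a few candidate routes:
4-8-0-1-3-6: 5 + 3 + 4 + 6 + 3 = 21
4-2-1-3-6: 7 + 9 + 6 + 3 = 25
4-2-6: 7 + 8 = 15
4-8-0-2-6: 5 + 3 + 7 + 8 = 23
4-8-3-6: 5 + 6 + 3 = 14
The minimum is 14.

14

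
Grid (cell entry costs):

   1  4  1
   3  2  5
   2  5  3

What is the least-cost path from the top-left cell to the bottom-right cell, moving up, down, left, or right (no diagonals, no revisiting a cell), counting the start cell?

14

Cheapest: [0,0] [0,1] [0,2] [1,2] [2,2]
  1 + 4 + 1 + 5 + 3 = 14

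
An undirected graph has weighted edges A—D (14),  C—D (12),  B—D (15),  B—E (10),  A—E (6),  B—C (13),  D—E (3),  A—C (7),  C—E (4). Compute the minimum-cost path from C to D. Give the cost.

Some routes from C to D:
C→A→E→D: 7 + 6 + 3 = 16
C→D: 12
C→E→A→D: 4 + 6 + 14 = 24
C→E→D: 4 + 3 = 7
C→A→D: 7 + 14 = 21
Shortest: 7.

7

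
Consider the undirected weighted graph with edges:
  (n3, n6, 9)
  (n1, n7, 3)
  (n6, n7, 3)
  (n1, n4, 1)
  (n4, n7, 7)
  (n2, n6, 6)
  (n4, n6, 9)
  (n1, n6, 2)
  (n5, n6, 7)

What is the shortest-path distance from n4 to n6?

3

A few of the n4→n6 routes:
n4→n1→n6: 1 + 2 = 3
n4→n1→n7→n6: 1 + 3 + 3 = 7
n4→n6: 9
Best route has total 3.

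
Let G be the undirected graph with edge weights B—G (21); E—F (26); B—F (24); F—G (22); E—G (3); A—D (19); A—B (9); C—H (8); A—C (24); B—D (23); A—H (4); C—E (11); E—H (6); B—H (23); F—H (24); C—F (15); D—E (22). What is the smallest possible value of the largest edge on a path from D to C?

19

Comparing a few candidate routes:
D → A → B → G → E → C: max(19, 9, 21, 3, 11) = 21
D → A → B → G → E → H → C: max(19, 9, 21, 3, 6, 8) = 21
D → E → C: max(22, 11) = 22
D → A → H → C: max(19, 4, 8) = 19
D → A → H → E → C: max(19, 4, 6, 11) = 19
Best route has worst link 19.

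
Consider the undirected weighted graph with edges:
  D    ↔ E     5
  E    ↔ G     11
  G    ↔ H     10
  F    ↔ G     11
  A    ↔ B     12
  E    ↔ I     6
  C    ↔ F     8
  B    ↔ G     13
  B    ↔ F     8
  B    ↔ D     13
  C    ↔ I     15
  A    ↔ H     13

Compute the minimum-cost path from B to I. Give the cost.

Some routes from B to I:
B - F - C - I: 8 + 8 + 15 = 31
B - G - E - I: 13 + 11 + 6 = 30
B - D - E - I: 13 + 5 + 6 = 24
Shortest: 24.

24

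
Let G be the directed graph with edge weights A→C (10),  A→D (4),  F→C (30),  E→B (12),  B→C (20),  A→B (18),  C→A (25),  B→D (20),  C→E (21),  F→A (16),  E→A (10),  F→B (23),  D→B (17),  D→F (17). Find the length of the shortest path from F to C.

26

Checking several routes:
F -> B -> C: 23 + 20 = 43
F -> C: 30
F -> A -> C: 16 + 10 = 26
Best route has total 26.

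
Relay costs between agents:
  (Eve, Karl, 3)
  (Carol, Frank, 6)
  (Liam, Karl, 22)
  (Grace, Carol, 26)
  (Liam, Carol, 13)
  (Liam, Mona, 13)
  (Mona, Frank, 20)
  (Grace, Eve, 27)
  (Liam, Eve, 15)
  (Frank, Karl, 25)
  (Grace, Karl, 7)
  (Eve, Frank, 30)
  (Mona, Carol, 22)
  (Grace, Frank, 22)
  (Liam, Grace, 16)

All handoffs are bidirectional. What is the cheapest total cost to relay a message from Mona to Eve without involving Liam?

Some routes from Mona to Eve avoiding Liam:
Mona -> Carol -> Frank -> Eve: 22 + 6 + 30 = 58
Mona -> Carol -> Frank -> Karl -> Eve: 22 + 6 + 25 + 3 = 56
Mona -> Frank -> Eve: 20 + 30 = 50
Mona -> Carol -> Grace -> Karl -> Eve: 22 + 26 + 7 + 3 = 58
Mona -> Frank -> Karl -> Eve: 20 + 25 + 3 = 48
Mona -> Frank -> Grace -> Karl -> Eve: 20 + 22 + 7 + 3 = 52
Shortest: 48.

48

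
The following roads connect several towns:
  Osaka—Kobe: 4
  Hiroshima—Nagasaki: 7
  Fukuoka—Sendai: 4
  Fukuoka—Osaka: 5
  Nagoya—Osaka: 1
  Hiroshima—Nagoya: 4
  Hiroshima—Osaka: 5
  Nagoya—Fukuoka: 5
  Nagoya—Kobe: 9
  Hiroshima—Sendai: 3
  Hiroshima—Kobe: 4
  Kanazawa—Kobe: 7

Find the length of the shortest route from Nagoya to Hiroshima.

4

Checking several routes:
Nagoya → Hiroshima: 4
Nagoya → Osaka → Kobe → Hiroshima: 1 + 4 + 4 = 9
Nagoya → Osaka → Hiroshima: 1 + 5 = 6
Shortest: 4.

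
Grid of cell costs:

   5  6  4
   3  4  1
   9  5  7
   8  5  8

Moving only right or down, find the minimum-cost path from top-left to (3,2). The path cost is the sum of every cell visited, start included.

Cheapest: (0,0) → (1,0) → (1,1) → (1,2) → (2,2) → (3,2)
  5 + 3 + 4 + 1 + 7 + 8 = 28
For comparison, the top-then-right route costs 31.

28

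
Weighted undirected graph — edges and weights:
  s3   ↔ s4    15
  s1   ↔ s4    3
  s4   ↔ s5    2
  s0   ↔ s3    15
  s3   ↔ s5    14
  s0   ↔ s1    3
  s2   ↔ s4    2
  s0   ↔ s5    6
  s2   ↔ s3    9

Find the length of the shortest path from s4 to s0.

Checking several routes:
s4 → s2 → s3 → s0: 2 + 9 + 15 = 26
s4 → s5 → s0: 2 + 6 = 8
s4 → s1 → s0: 3 + 3 = 6
Best route has total 6.

6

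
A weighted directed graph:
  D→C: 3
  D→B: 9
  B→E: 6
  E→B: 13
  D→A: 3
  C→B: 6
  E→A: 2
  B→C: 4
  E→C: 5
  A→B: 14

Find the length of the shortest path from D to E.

Candidate routes:
D-C-B-E: 3 + 6 + 6 = 15
D-A-B-E: 3 + 14 + 6 = 23
D-B-E: 9 + 6 = 15
The minimum is 15.

15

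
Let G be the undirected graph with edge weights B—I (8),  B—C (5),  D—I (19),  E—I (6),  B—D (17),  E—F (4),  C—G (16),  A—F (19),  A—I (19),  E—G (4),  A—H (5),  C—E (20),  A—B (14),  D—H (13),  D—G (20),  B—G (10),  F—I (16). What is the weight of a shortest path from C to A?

A few of the C→A routes:
C → B → I → A: 5 + 8 + 19 = 32
C → B → A: 5 + 14 = 19
C → G → B → A: 16 + 10 + 14 = 40
Shortest: 19.

19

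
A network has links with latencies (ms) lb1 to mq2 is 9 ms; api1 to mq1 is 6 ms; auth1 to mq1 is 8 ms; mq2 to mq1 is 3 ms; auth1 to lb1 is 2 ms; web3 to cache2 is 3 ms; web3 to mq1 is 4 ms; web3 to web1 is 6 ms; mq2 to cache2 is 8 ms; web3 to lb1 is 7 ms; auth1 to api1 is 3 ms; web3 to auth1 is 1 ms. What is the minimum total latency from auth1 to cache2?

4

A few of the auth1→cache2 routes:
auth1 -> web3 -> cache2: 1 + 3 = 4
auth1 -> mq1 -> web3 -> cache2: 8 + 4 + 3 = 15
auth1 -> lb1 -> web3 -> cache2: 2 + 7 + 3 = 12
Best route has total 4 ms.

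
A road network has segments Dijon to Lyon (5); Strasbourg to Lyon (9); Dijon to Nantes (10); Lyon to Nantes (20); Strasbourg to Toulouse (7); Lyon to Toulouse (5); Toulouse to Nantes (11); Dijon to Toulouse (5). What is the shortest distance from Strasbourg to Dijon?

12

Comparing a few candidate routes:
Strasbourg→Toulouse→Dijon: 7 + 5 = 12
Strasbourg→Toulouse→Lyon→Dijon: 7 + 5 + 5 = 17
Strasbourg→Lyon→Dijon: 9 + 5 = 14
Best route has total 12 mi.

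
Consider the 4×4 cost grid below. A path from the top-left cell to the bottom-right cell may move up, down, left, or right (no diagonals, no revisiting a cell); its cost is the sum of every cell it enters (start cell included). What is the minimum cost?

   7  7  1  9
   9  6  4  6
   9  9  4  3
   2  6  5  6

Take [0,0]→[0,1]→[0,2]→[1,2]→[2,2]→[2,3]→[3,3] for a total of 7 + 7 + 1 + 4 + 4 + 3 + 6 = 32.

32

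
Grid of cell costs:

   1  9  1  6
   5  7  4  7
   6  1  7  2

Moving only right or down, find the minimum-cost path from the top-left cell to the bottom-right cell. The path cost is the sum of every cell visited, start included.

One optimal route is r0c0 r1c0 r2c0 r2c1 r2c2 r2c3.
Its cost is 1 + 5 + 6 + 1 + 7 + 2 = 22.
(Top row then right column would cost 26.)

22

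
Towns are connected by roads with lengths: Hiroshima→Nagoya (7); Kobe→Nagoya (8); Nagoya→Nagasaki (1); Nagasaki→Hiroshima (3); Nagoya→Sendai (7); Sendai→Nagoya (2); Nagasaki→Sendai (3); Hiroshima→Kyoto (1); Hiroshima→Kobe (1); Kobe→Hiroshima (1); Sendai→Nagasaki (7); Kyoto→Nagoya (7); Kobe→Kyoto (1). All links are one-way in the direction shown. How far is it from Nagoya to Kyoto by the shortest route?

Routes from Nagoya to Kyoto:
Nagoya-Nagasaki-Hiroshima-Kobe-Kyoto: 1 + 3 + 1 + 1 = 6
Nagoya-Nagasaki-Hiroshima-Kyoto: 1 + 3 + 1 = 5
Nagoya-Sendai-Nagasaki-Hiroshima-Kyoto: 7 + 7 + 3 + 1 = 18
Nagoya-Sendai-Nagasaki-Hiroshima-Kobe-Kyoto: 7 + 7 + 3 + 1 + 1 = 19
The minimum is 5.

5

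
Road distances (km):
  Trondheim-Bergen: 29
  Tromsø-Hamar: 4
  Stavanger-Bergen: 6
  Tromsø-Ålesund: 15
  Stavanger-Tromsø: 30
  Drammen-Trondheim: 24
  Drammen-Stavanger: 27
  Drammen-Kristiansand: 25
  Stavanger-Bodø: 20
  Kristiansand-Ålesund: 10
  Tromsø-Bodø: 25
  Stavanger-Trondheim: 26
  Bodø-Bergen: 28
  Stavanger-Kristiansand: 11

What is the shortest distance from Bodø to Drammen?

47

A few of the Bodø→Drammen routes:
Bodø-Stavanger-Drammen: 20 + 27 = 47
Bodø-Stavanger-Kristiansand-Drammen: 20 + 11 + 25 = 56
Bodø-Bergen-Stavanger-Drammen: 28 + 6 + 27 = 61
Bodø-Bergen-Stavanger-Kristiansand-Drammen: 28 + 6 + 11 + 25 = 70
The minimum is 47 km.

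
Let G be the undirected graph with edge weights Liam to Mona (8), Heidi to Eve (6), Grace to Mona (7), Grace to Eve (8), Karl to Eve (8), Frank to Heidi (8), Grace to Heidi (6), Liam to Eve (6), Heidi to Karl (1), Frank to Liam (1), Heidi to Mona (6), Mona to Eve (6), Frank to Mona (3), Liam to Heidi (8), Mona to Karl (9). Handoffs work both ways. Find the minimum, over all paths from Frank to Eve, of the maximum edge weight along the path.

Checking several routes:
Frank→Mona→Grace→Heidi→Eve: max(3, 7, 6, 6) = 7
Frank→Mona→Heidi→Eve: max(3, 6, 6) = 6
Frank→Liam→Eve: max(1, 6) = 6
Frank→Mona→Eve: max(3, 6) = 6
Smallest bottleneck: 6.

6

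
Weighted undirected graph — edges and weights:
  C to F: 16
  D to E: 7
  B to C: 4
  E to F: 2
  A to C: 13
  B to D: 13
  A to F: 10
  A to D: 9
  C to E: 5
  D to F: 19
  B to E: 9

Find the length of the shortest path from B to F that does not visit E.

20

Comparing a few candidate routes:
B → D → F: 13 + 19 = 32
B → D → A → F: 13 + 9 + 10 = 32
B → C → F: 4 + 16 = 20
B → C → A → F: 4 + 13 + 10 = 27
Best route has total 20.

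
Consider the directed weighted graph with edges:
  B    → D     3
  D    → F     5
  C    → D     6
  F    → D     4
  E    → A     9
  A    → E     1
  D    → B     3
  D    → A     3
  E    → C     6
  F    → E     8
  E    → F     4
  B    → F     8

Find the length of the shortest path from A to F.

Routes from A to F:
A → E → C → D → F: 1 + 6 + 6 + 5 = 18
A → E → F: 1 + 4 = 5
A → E → C → D → B → F: 1 + 6 + 6 + 3 + 8 = 24
Best route has total 5.

5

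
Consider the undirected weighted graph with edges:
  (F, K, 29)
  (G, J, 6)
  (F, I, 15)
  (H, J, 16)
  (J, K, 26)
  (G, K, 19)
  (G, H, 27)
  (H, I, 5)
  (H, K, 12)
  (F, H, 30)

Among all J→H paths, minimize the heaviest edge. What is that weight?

Some routes from J to H:
J → G → K → H: max(6, 19, 12) = 19
J → H: max(16) = 16
J → K → G → H: max(26, 19, 27) = 27
J → K → H: max(26, 12) = 26
Smallest bottleneck: 16.

16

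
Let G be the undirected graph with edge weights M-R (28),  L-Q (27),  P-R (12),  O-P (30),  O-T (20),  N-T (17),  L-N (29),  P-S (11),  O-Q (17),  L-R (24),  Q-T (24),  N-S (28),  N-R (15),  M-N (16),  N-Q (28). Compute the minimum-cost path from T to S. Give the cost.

45

A few of the T→S routes:
T -> N -> S: 17 + 28 = 45
T -> O -> P -> S: 20 + 30 + 11 = 61
T -> N -> R -> P -> S: 17 + 15 + 12 + 11 = 55
The minimum is 45.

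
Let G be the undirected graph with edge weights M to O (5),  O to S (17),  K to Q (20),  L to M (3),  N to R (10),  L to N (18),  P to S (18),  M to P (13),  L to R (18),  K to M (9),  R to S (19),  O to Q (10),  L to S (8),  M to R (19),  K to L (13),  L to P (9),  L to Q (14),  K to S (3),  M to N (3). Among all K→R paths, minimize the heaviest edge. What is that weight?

Some routes from K to R:
K-S-L-M-N-R: max(3, 8, 3, 3, 10) = 10
K-L-P-M-N-R: max(13, 9, 13, 3, 10) = 13
K-M-N-R: max(9, 3, 10) = 10
K-S-L-P-M-N-R: max(3, 8, 9, 13, 3, 10) = 13
K-L-Q-O-M-N-R: max(13, 14, 10, 5, 3, 10) = 14
K-L-M-N-R: max(13, 3, 3, 10) = 13
Best route has worst link 10.

10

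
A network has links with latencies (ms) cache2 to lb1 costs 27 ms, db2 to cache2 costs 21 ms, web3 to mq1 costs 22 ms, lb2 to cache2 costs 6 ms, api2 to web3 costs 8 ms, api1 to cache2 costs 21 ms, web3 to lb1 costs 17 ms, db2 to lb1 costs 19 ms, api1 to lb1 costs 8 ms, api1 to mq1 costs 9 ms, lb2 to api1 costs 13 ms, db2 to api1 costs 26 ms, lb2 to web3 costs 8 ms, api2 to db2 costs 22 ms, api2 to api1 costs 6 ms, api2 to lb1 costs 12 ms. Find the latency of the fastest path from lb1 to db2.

Comparing a few candidate routes:
lb1-db2: 19
lb1-api1-db2: 8 + 26 = 34
lb1-api2-db2: 12 + 22 = 34
The minimum is 19 ms.

19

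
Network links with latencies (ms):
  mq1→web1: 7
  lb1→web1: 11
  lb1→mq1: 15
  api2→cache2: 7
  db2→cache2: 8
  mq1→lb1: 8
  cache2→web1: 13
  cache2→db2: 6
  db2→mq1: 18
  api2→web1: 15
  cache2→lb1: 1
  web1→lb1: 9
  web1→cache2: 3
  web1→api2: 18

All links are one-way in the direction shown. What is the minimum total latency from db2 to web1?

20

Some routes from db2 to web1:
db2→cache2→lb1→web1: 8 + 1 + 11 = 20
db2→cache2→web1: 8 + 13 = 21
db2→cache2→lb1→mq1→web1: 8 + 1 + 15 + 7 = 31
db2→mq1→web1: 18 + 7 = 25
The minimum is 20 ms.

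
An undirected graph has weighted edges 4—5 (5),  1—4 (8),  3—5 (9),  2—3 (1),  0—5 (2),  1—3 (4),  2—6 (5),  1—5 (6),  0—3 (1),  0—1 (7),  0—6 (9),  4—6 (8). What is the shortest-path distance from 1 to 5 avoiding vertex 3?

Some routes from 1 to 5 avoiding 3:
1 → 4 → 5: 8 + 5 = 13
1 → 5: 6
1 → 0 → 5: 7 + 2 = 9
The minimum is 6.

6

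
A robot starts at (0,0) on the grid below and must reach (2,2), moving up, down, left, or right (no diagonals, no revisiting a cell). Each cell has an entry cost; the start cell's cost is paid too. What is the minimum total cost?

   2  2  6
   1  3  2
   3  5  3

11

Cheapest: [0,0] [1,0] [1,1] [1,2] [2,2]
  2 + 1 + 3 + 2 + 3 = 11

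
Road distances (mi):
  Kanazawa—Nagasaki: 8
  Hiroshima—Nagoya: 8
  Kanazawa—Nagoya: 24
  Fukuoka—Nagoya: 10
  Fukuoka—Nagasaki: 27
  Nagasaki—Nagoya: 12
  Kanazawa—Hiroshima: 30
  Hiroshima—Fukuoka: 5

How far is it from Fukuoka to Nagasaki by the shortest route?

Checking several routes:
Fukuoka→Nagoya→Nagasaki: 10 + 12 = 22
Fukuoka→Nagasaki: 27
Fukuoka→Nagoya→Kanazawa→Nagasaki: 10 + 24 + 8 = 42
Fukuoka→Hiroshima→Nagoya→Nagasaki: 5 + 8 + 12 = 25
Fukuoka→Hiroshima→Kanazawa→Nagasaki: 5 + 30 + 8 = 43
The minimum is 22 mi.

22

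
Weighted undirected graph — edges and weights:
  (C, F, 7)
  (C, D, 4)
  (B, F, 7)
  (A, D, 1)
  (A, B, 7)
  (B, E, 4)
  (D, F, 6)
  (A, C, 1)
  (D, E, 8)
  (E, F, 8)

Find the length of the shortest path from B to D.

A few of the B→D routes:
B→E→D: 4 + 8 = 12
B→F→D: 7 + 6 = 13
B→A→C→D: 7 + 1 + 4 = 12
B→A→D: 7 + 1 = 8
Shortest: 8.

8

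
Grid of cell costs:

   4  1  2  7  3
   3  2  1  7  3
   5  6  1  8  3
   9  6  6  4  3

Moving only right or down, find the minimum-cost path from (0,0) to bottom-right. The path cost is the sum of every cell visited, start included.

One optimal route is r0c0 -> r0c1 -> r0c2 -> r1c2 -> r2c2 -> r3c2 -> r3c3 -> r3c4.
Its cost is 4 + 1 + 2 + 1 + 1 + 6 + 4 + 3 = 22.
(Top row then right column would cost 26.)

22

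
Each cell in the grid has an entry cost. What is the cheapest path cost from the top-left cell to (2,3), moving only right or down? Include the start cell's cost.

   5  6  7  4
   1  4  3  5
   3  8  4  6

23

One optimal route is (0,0) → (1,0) → (1,1) → (1,2) → (2,2) → (2,3).
Its cost is 5 + 1 + 4 + 3 + 4 + 6 = 23.
For comparison, the top-then-right route costs 33.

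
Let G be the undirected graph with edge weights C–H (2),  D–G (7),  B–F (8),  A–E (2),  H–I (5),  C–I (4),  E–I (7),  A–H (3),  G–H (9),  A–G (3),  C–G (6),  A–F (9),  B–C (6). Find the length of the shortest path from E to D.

12

Some routes from E to D:
E → A → G → D: 2 + 3 + 7 = 12
E → I → C → H → A → G → D: 7 + 4 + 2 + 3 + 3 + 7 = 26
E → I → C → G → D: 7 + 4 + 6 + 7 = 24
E → I → H → A → G → D: 7 + 5 + 3 + 3 + 7 = 25
E → A → H → C → G → D: 2 + 3 + 2 + 6 + 7 = 20
E → A → H → G → D: 2 + 3 + 9 + 7 = 21
Shortest: 12.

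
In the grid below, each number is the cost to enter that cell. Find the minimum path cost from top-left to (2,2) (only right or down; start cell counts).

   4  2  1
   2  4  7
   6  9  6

One optimal route is (0,0) -> (0,1) -> (0,2) -> (1,2) -> (2,2).
Its cost is 4 + 2 + 1 + 7 + 6 = 20.

20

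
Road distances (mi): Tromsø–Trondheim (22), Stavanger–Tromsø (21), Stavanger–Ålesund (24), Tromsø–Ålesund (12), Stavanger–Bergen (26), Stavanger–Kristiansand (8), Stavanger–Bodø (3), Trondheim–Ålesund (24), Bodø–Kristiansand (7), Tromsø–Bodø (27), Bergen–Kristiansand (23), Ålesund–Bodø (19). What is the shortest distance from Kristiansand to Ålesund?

Some routes from Kristiansand to Ålesund:
Kristiansand - Stavanger - Bodø - Ålesund: 8 + 3 + 19 = 30
Kristiansand - Stavanger - Ålesund: 8 + 24 = 32
Kristiansand - Bodø - Ålesund: 7 + 19 = 26
The minimum is 26 mi.

26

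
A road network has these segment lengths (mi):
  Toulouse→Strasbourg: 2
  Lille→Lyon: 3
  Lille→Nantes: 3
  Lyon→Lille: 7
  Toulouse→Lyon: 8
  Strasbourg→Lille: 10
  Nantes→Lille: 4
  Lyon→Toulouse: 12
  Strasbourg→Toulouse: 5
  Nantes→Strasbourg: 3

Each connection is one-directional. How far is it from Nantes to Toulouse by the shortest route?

8

Candidate routes:
Nantes→Strasbourg→Lille→Lyon→Toulouse: 3 + 10 + 3 + 12 = 28
Nantes→Lille→Lyon→Toulouse: 4 + 3 + 12 = 19
Nantes→Strasbourg→Toulouse: 3 + 5 = 8
Best route has total 8 mi.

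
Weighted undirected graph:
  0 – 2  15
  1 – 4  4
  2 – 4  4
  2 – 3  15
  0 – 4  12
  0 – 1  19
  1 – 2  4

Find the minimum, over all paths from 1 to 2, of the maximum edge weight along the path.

4

Some routes from 1 to 2:
1→2: max(4) = 4
1→4→0→2: max(4, 12, 15) = 15
1→4→2: max(4, 4) = 4
Best route has worst link 4.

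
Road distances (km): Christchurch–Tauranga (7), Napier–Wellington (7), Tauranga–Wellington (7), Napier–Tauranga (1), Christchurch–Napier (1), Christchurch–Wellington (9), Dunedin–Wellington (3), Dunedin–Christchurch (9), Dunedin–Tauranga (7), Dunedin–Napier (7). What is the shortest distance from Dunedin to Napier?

Checking several routes:
Dunedin → Napier: 7
Dunedin → Christchurch → Napier: 9 + 1 = 10
Dunedin → Wellington → Napier: 3 + 7 = 10
Dunedin → Tauranga → Napier: 7 + 1 = 8
The minimum is 7 km.

7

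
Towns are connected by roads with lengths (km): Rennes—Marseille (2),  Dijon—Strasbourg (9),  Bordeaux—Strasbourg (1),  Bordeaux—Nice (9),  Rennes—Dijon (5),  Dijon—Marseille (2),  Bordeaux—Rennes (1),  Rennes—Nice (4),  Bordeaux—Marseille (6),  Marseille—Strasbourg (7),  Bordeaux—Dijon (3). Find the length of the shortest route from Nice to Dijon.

Checking several routes:
Nice - Rennes - Dijon: 4 + 5 = 9
Nice - Rennes - Bordeaux - Dijon: 4 + 1 + 3 = 8
Nice - Rennes - Marseille - Dijon: 4 + 2 + 2 = 8
Nice - Rennes - Bordeaux - Marseille - Dijon: 4 + 1 + 6 + 2 = 13
Nice - Bordeaux - Dijon: 9 + 3 = 12
The minimum is 8 km.

8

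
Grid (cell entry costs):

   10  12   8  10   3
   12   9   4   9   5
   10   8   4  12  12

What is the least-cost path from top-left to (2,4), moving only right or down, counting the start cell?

60

Best path: r0c0 r0c1 r0c2 r0c3 r0c4 r1c4 r2c4
Cost: 10 + 12 + 8 + 10 + 3 + 5 + 12 = 60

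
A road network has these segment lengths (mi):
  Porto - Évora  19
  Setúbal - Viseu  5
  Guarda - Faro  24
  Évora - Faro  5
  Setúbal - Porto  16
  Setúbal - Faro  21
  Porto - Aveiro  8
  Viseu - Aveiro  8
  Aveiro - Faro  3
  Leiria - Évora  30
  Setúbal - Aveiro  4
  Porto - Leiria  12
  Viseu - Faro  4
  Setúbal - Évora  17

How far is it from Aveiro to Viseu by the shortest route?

7

Checking several routes:
Aveiro -> Setúbal -> Viseu: 4 + 5 = 9
Aveiro -> Faro -> Setúbal -> Viseu: 3 + 21 + 5 = 29
Aveiro -> Viseu: 8
Aveiro -> Porto -> Setúbal -> Viseu: 8 + 16 + 5 = 29
Aveiro -> Faro -> Viseu: 3 + 4 = 7
The minimum is 7 mi.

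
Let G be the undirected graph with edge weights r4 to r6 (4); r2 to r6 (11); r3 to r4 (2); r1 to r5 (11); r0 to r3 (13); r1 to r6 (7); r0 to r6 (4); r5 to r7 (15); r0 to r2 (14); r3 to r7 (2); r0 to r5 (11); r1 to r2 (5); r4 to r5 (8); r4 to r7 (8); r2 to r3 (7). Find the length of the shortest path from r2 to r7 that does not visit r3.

A few of the r2→r7 routes:
r2-r0-r6-r4-r7: 14 + 4 + 4 + 8 = 30
r2-r6-r4-r7: 11 + 4 + 8 = 23
r2-r1-r5-r4-r7: 5 + 11 + 8 + 8 = 32
r2-r1-r6-r4-r7: 5 + 7 + 4 + 8 = 24
r2-r1-r5-r7: 5 + 11 + 15 = 31
Shortest: 23.

23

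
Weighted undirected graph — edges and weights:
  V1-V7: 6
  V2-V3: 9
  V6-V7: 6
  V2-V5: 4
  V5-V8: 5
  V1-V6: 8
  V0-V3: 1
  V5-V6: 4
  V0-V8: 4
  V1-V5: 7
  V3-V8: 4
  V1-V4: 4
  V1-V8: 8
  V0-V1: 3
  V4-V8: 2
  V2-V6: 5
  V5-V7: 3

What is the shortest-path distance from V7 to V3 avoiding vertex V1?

Comparing a few candidate routes:
V7→V6→V5→V8→V3: 6 + 4 + 5 + 4 = 19
V7→V5→V8→V0→V3: 3 + 5 + 4 + 1 = 13
V7→V5→V2→V3: 3 + 4 + 9 = 16
V7→V5→V8→V3: 3 + 5 + 4 = 12
Shortest: 12.

12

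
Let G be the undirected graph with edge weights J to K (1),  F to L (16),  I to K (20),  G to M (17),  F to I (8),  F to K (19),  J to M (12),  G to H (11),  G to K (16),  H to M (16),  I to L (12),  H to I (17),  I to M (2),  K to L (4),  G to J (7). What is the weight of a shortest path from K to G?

8

Some routes from K to G:
K -> J -> G: 1 + 7 = 8
K -> J -> M -> G: 1 + 12 + 17 = 30
K -> L -> I -> M -> G: 4 + 12 + 2 + 17 = 35
K -> G: 16
Best route has total 8.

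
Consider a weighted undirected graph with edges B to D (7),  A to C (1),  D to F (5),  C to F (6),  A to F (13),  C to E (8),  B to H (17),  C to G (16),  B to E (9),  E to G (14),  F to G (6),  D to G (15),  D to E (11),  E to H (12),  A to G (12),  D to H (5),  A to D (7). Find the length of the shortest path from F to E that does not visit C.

Some routes from F to E avoiding C:
F - D - E: 5 + 11 = 16
F - D - H - E: 5 + 5 + 12 = 22
F - G - E: 6 + 14 = 20
F - A - D - E: 13 + 7 + 11 = 31
F - D - B - E: 5 + 7 + 9 = 21
Shortest: 16.

16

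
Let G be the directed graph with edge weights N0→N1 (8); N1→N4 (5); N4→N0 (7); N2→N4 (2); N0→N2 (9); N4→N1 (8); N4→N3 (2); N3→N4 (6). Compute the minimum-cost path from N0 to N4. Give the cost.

11

Routes from N0 to N4:
N0 - N2 - N4: 9 + 2 = 11
N0 - N1 - N4: 8 + 5 = 13
Best route has total 11.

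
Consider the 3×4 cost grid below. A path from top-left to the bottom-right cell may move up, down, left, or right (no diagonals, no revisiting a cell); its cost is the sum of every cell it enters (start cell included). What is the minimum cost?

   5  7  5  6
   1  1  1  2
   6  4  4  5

One optimal route is r0c0 → r1c0 → r1c1 → r1c2 → r1c3 → r2c3.
Its cost is 5 + 1 + 1 + 1 + 2 + 5 = 15.

15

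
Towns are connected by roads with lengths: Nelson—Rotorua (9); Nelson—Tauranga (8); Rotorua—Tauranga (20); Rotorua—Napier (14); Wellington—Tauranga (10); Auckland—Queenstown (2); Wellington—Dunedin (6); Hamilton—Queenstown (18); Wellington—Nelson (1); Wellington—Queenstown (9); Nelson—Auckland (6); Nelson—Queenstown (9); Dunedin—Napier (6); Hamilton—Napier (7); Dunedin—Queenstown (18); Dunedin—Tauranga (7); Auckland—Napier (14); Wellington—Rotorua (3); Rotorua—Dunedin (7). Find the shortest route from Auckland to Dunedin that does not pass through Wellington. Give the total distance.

Comparing a few candidate routes:
Auckland-Nelson-Rotorua-Dunedin: 6 + 9 + 7 = 22
Auckland-Queenstown-Nelson-Rotorua-Dunedin: 2 + 9 + 9 + 7 = 27
Auckland-Napier-Dunedin: 14 + 6 = 20
Auckland-Nelson-Tauranga-Dunedin: 6 + 8 + 7 = 21
Auckland-Queenstown-Dunedin: 2 + 18 = 20
Auckland-Queenstown-Nelson-Tauranga-Dunedin: 2 + 9 + 8 + 7 = 26
The minimum is 20.

20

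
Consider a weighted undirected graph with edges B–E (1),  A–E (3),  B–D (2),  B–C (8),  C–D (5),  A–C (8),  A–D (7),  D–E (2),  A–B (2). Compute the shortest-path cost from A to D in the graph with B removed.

5

Routes from A to D avoiding B:
A → E → D: 3 + 2 = 5
A → C → D: 8 + 5 = 13
A → D: 7
Best route has total 5.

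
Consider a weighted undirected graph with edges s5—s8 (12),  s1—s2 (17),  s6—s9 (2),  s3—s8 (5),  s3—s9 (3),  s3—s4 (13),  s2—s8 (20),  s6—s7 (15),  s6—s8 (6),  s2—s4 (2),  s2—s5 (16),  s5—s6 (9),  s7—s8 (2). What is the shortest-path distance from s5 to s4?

Comparing a few candidate routes:
s5 → s6 → s8 → s3 → s4: 9 + 6 + 5 + 13 = 33
s5 → s8 → s2 → s4: 12 + 20 + 2 = 34
s5 → s2 → s4: 16 + 2 = 18
s5 → s6 → s9 → s3 → s4: 9 + 2 + 3 + 13 = 27
s5 → s8 → s3 → s4: 12 + 5 + 13 = 30
Shortest: 18.

18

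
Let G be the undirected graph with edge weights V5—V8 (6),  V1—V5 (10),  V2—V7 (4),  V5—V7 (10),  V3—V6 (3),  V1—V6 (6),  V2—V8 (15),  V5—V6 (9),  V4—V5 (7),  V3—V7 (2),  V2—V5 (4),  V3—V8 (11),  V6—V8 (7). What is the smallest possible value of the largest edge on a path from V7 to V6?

3

Checking several routes:
V7 → V5 → V6: max(10, 9) = 10
V7 → V2 → V5 → V6: max(4, 4, 9) = 9
V7 → V2 → V5 → V8 → V6: max(4, 4, 6, 7) = 7
V7 → V3 → V6: max(2, 3) = 3
V7 → V5 → V8 → V6: max(10, 6, 7) = 10
The minimum achievable maximum is 3.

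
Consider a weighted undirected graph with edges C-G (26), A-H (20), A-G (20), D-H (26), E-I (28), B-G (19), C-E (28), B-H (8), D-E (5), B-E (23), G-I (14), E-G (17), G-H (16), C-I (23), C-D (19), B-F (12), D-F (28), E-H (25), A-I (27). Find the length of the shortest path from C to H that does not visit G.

45

Some routes from C to H avoiding G:
C -> E -> B -> H: 28 + 23 + 8 = 59
C -> D -> E -> H: 19 + 5 + 25 = 49
C -> D -> E -> B -> H: 19 + 5 + 23 + 8 = 55
C -> D -> H: 19 + 26 = 45
C -> E -> H: 28 + 25 = 53
C -> E -> D -> H: 28 + 5 + 26 = 59
Shortest: 45.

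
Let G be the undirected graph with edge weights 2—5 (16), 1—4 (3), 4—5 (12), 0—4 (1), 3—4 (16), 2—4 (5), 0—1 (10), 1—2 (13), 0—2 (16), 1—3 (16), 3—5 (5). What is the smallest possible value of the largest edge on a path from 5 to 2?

12

Comparing a few candidate routes:
5 -> 4 -> 0 -> 1 -> 2: max(12, 1, 10, 13) = 13
5 -> 4 -> 2: max(12, 5) = 12
5 -> 4 -> 1 -> 2: max(12, 3, 13) = 13
5 -> 2: max(16) = 16
5 -> 3 -> 4 -> 0 -> 2: max(5, 16, 1, 16) = 16
Smallest bottleneck: 12.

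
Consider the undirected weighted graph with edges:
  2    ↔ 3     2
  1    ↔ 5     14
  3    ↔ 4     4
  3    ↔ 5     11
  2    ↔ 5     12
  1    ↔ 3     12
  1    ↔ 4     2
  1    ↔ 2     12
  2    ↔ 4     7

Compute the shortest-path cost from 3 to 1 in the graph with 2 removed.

Candidate routes:
3-4-1: 4 + 2 = 6
3-1: 12
3-5-1: 11 + 14 = 25
Shortest: 6.

6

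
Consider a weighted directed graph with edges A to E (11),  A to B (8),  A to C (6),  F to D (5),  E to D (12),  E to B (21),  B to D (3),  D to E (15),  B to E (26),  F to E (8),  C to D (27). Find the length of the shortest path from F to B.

29

Candidate routes:
F→D→E→B: 5 + 15 + 21 = 41
F→E→B: 8 + 21 = 29
The minimum is 29.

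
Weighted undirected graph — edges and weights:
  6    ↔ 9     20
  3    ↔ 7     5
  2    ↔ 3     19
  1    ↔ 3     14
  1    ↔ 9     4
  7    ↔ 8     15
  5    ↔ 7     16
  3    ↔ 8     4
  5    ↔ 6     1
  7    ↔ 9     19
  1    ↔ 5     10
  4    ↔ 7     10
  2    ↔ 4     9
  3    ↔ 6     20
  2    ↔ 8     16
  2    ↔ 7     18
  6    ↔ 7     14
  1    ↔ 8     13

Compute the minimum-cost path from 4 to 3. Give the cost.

Comparing a few candidate routes:
4→2→3: 9 + 19 = 28
4→7→3: 10 + 5 = 15
4→2→8→3: 9 + 16 + 4 = 29
The minimum is 15.

15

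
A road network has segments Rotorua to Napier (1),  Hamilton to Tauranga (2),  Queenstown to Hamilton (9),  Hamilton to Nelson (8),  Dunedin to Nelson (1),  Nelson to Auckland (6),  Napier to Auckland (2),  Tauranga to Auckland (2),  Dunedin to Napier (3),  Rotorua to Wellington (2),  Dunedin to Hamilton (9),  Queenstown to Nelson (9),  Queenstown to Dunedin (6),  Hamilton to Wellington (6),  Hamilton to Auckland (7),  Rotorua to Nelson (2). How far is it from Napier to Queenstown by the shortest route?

9

Some routes from Napier to Queenstown:
Napier→Auckland→Tauranga→Hamilton→Queenstown: 2 + 2 + 2 + 9 = 15
Napier→Auckland→Nelson→Dunedin→Queenstown: 2 + 6 + 1 + 6 = 15
Napier→Dunedin→Queenstown: 3 + 6 = 9
Napier→Dunedin→Nelson→Queenstown: 3 + 1 + 9 = 13
Napier→Rotorua→Nelson→Dunedin→Queenstown: 1 + 2 + 1 + 6 = 10
Napier→Rotorua→Nelson→Queenstown: 1 + 2 + 9 = 12
The minimum is 9 km.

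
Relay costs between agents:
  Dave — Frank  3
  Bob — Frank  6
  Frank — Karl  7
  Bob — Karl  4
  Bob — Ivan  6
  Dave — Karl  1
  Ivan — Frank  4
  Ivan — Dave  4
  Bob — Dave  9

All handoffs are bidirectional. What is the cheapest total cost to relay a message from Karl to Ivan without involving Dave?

10

Candidate routes:
Karl-Bob-Frank-Ivan: 4 + 6 + 4 = 14
Karl-Frank-Ivan: 7 + 4 = 11
Karl-Frank-Bob-Ivan: 7 + 6 + 6 = 19
Karl-Bob-Ivan: 4 + 6 = 10
The minimum is 10.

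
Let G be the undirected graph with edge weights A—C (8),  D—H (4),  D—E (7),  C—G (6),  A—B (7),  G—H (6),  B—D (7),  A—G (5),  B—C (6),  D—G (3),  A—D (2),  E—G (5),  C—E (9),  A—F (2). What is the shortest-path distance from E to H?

11

A few of the E→H routes:
E → D → G → H: 7 + 3 + 6 = 16
E → D → H: 7 + 4 = 11
E → G → A → D → H: 5 + 5 + 2 + 4 = 16
E → G → D → H: 5 + 3 + 4 = 12
E → G → H: 5 + 6 = 11
The minimum is 11.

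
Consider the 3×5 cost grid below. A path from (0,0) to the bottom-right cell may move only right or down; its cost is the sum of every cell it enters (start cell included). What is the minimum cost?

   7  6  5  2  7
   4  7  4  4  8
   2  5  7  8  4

Path (0,0) -> (0,1) -> (0,2) -> (0,3) -> (1,3) -> (1,4) -> (2,4): 7 + 6 + 5 + 2 + 4 + 8 + 4 = 36.

36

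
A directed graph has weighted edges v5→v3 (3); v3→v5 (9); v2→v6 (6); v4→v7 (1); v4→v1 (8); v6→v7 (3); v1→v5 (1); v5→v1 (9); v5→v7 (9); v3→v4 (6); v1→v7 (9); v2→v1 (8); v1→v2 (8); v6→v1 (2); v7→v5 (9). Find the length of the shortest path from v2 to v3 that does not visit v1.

Routes from v2 to v3 avoiding v1:
v2 → v6 → v7 → v5 → v3: 6 + 3 + 9 + 3 = 21
Best route has total 21.

21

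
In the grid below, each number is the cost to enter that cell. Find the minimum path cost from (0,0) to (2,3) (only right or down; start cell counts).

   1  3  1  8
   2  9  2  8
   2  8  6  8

21

Cheapest: (0,0) → (0,1) → (0,2) → (1,2) → (2,2) → (2,3)
  1 + 3 + 1 + 2 + 6 + 8 = 21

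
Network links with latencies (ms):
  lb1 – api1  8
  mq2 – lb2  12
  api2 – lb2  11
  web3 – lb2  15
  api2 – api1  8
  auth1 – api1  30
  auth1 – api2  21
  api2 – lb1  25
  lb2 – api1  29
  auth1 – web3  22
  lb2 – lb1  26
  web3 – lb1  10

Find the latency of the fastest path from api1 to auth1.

29

Some routes from api1 to auth1:
api1 - lb1 - web3 - auth1: 8 + 10 + 22 = 40
api1 - auth1: 30
api1 - api2 - lb2 - web3 - auth1: 8 + 11 + 15 + 22 = 56
api1 - api2 - auth1: 8 + 21 = 29
api1 - lb1 - api2 - auth1: 8 + 25 + 21 = 54
Shortest: 29 ms.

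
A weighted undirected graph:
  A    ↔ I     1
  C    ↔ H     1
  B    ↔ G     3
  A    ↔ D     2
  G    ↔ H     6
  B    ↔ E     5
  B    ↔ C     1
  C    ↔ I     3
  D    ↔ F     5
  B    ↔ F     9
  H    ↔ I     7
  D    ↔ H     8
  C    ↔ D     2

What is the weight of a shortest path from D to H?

3

Checking several routes:
D -> C -> H: 2 + 1 = 3
D -> H: 8
D -> A -> I -> C -> H: 2 + 1 + 3 + 1 = 7
The minimum is 3.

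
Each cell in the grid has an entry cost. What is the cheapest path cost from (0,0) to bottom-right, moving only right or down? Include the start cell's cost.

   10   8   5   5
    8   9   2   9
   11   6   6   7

Path [0,0]→[0,1]→[0,2]→[1,2]→[2,2]→[2,3]: 10 + 8 + 5 + 2 + 6 + 7 = 38.
(Top row then right column would cost 44.)

38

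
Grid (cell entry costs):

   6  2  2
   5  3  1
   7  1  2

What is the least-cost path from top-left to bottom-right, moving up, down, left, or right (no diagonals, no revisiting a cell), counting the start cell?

13

Cheapest: r0c0 → r0c1 → r0c2 → r1c2 → r2c2
  6 + 2 + 2 + 1 + 2 = 13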